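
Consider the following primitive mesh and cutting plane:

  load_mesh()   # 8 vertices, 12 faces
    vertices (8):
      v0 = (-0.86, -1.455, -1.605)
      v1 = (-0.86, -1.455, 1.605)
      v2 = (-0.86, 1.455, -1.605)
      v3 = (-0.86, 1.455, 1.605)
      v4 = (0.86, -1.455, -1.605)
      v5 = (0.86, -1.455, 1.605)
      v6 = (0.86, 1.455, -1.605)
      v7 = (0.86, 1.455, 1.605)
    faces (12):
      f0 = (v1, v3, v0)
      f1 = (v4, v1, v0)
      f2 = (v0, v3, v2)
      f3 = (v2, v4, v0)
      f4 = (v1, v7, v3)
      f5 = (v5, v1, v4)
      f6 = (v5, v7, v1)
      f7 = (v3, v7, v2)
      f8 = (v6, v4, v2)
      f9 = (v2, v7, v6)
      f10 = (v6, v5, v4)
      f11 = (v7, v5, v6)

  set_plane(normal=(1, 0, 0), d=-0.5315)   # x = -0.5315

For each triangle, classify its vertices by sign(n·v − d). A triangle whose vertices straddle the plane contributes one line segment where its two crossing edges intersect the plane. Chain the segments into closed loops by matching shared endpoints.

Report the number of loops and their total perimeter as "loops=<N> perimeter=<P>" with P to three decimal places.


Straddling triangles (8 of 12):
  (v4,v1,v0) [+--] → (-0.5315, -1.455, 0.991927)–(-0.5315, -1.455, -1.605)  len=2.5969
  (v2,v4,v0) [-+-] → (-0.5315, 0.899224, -1.605)–(-0.5315, -1.455, -1.605)  len=2.3542
  (v1,v7,v3) [-+-] → (-0.5315, -0.899224, 1.605)–(-0.5315, 1.455, 1.605)  len=2.3542
  (v5,v1,v4) [+-+] → (-0.5315, -1.455, 1.605)–(-0.5315, -1.455, 0.991927)  len=0.6131
  (v5,v7,v1) [++-] → (-0.5315, -0.899224, 1.605)–(-0.5315, -1.455, 1.605)  len=0.5558
  (v3,v7,v2) [-+-] → (-0.5315, 1.455, 1.605)–(-0.5315, 1.455, -0.991927)  len=2.5969
  (v6,v4,v2) [++-] → (-0.5315, 0.899224, -1.605)–(-0.5315, 1.455, -1.605)  len=0.5558
  (v2,v7,v6) [-++] → (-0.5315, 1.455, -0.991927)–(-0.5315, 1.455, -1.605)  len=0.6131

Chained into 1 loop(s):
  loop 1: 8 segments, perimeter = 12.2400
Total perimeter = 12.240

loops=1 perimeter=12.240


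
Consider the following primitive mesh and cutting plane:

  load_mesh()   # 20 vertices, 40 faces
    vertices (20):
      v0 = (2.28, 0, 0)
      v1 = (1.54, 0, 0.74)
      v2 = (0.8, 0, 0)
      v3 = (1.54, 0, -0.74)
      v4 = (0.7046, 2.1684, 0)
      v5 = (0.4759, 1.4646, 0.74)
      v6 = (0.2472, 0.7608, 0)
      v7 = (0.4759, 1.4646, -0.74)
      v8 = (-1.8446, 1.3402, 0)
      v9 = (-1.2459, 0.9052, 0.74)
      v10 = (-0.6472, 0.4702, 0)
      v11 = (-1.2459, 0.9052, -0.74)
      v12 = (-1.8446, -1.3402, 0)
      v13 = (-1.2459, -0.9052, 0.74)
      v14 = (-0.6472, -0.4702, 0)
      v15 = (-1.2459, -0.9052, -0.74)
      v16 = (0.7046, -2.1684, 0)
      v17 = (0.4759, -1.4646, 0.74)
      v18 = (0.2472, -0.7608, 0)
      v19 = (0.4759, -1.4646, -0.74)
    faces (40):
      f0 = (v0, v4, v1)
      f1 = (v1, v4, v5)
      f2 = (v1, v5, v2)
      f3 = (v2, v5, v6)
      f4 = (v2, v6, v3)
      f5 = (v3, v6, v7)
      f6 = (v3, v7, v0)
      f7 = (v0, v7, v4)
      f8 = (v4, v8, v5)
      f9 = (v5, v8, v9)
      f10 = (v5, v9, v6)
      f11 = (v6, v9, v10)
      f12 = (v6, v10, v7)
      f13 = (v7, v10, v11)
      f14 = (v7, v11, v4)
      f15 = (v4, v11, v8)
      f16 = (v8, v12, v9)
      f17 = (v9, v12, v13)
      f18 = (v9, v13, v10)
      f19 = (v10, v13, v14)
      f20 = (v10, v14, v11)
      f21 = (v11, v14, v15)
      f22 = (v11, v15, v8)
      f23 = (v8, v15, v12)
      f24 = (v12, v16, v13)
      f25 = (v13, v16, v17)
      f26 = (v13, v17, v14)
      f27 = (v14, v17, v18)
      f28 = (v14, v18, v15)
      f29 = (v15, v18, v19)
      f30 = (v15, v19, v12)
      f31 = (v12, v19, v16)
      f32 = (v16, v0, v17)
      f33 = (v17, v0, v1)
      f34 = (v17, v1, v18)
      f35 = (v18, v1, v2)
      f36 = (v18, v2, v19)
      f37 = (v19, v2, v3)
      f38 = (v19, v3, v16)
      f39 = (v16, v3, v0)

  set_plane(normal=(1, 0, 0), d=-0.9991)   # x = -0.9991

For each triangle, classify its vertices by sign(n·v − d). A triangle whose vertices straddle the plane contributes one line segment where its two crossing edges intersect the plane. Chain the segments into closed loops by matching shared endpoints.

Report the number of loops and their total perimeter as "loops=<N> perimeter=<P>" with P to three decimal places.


Straddling triangles (18 of 40):
  (v4,v8,v5) [+-+] → (-0.9991, 1.61489, 0)–(-0.9991, 1.38553, 0.269627)  len=0.3540
  (v5,v8,v9) [+--] → (-0.9991, 1.38553, 0.269627)–(-0.9991, 0.985383, 0.74)  len=0.6175
  (v5,v9,v6) [+-+] → (-0.9991, 0.985383, 0.74)–(-0.9991, 0.881332, 0.617683)  len=0.1606
  (v6,v9,v10) [+-+] → (-0.9991, 0.881332, 0.617683)–(-0.9991, 0.725881, 0.434952)  len=0.2399
  (v7,v10,v11) [++-] → (-0.9991, 0.725881, -0.434952)–(-0.9991, 0.985383, -0.74)  len=0.4005
  (v7,v11,v4) [+-+] → (-0.9991, 0.985383, -0.74)–(-0.9991, 1.06503, -0.646367)  len=0.1229
  (v4,v11,v8) [+--] → (-0.9991, 1.06503, -0.646367)–(-0.9991, 1.61489, 0)  len=0.8486
  (v9,v13,v10) [--+] → (-0.9991, -0.338224, 0.434952)–(-0.9991, 0.725881, 0.434952)  len=1.0641
  (v10,v13,v14) [+-+] → (-0.9991, -0.338224, 0.434952)–(-0.9991, -0.725881, 0.434952)  len=0.3877
  (v10,v14,v11) [++-] → (-0.9991, 0.338224, -0.434952)–(-0.9991, 0.725881, -0.434952)  len=0.3877
  (v11,v14,v15) [-+-] → (-0.9991, 0.338224, -0.434952)–(-0.9991, -0.725881, -0.434952)  len=1.0641
  (v12,v16,v13) [-+-] → (-0.9991, -1.61489, 0)–(-0.9991, -1.06503, 0.646367)  len=0.8486
  (v13,v16,v17) [-++] → (-0.9991, -1.06503, 0.646367)–(-0.9991, -0.985383, 0.74)  len=0.1229
  (v13,v17,v14) [-++] → (-0.9991, -0.985383, 0.74)–(-0.9991, -0.725881, 0.434952)  len=0.4005
  (v14,v18,v15) [++-] → (-0.9991, -0.881332, -0.617683)–(-0.9991, -0.725881, -0.434952)  len=0.2399
  (v15,v18,v19) [-++] → (-0.9991, -0.881332, -0.617683)–(-0.9991, -0.985383, -0.74)  len=0.1606
  (v15,v19,v12) [-+-] → (-0.9991, -0.985383, -0.74)–(-0.9991, -1.38553, -0.269627)  len=0.6175
  (v12,v19,v16) [-++] → (-0.9991, -1.38553, -0.269627)–(-0.9991, -1.61489, 0)  len=0.3540

Chained into 1 loop(s):
  loop 1: 18 segments, perimeter = 8.3916
Total perimeter = 8.392

loops=1 perimeter=8.392


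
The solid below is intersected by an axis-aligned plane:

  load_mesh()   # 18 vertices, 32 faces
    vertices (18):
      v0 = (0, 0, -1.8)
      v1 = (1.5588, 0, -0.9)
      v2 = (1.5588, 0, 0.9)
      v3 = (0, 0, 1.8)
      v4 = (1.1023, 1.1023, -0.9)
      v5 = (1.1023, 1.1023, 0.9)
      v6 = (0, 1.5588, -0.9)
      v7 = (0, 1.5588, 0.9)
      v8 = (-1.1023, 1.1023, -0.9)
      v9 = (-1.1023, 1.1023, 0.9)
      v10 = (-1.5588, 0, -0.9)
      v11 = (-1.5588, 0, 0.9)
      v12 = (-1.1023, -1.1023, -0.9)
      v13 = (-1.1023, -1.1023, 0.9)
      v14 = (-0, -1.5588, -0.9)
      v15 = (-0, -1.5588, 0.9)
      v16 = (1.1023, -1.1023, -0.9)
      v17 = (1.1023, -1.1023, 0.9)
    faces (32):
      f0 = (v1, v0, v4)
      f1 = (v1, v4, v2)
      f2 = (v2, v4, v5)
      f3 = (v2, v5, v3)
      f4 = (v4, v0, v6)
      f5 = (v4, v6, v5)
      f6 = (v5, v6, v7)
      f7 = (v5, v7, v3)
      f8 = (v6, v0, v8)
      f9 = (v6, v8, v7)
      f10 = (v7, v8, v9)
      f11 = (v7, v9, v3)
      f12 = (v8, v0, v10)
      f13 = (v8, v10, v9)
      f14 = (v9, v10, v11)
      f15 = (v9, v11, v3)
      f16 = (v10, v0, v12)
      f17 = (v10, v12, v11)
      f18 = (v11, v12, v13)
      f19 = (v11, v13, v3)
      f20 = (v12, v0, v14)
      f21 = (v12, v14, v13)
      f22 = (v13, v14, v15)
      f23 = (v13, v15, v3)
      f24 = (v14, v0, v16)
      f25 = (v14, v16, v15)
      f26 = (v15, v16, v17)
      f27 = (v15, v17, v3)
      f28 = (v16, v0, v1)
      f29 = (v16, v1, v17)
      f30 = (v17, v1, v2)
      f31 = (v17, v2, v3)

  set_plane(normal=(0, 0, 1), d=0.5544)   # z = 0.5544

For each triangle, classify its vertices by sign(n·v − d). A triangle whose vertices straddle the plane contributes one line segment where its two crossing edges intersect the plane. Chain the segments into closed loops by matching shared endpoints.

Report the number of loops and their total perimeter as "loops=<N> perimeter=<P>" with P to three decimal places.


Straddling triangles (16 of 32):
  (v1,v4,v2) [--+] → (1.47115, 0.211642, 0.5544)–(1.5588, 0, 0.5544)  len=0.2291
  (v2,v4,v5) [+-+] → (1.47115, 0.211642, 0.5544)–(1.1023, 1.1023, 0.5544)  len=0.9640
  (v4,v6,v5) [--+] → (0.890658, 1.18995, 0.5544)–(1.1023, 1.1023, 0.5544)  len=0.2291
  (v5,v6,v7) [+-+] → (0.890658, 1.18995, 0.5544)–(0, 1.5588, 0.5544)  len=0.9640
  (v6,v8,v7) [--+] → (-0.211642, 1.47115, 0.5544)–(0, 1.5588, 0.5544)  len=0.2291
  (v7,v8,v9) [+-+] → (-0.211642, 1.47115, 0.5544)–(-1.1023, 1.1023, 0.5544)  len=0.9640
  (v8,v10,v9) [--+] → (-1.18995, 0.890658, 0.5544)–(-1.1023, 1.1023, 0.5544)  len=0.2291
  (v9,v10,v11) [+-+] → (-1.18995, 0.890658, 0.5544)–(-1.5588, 0, 0.5544)  len=0.9640
  (v10,v12,v11) [--+] → (-1.47115, -0.211642, 0.5544)–(-1.5588, 0, 0.5544)  len=0.2291
  (v11,v12,v13) [+-+] → (-1.47115, -0.211642, 0.5544)–(-1.1023, -1.1023, 0.5544)  len=0.9640
  (v12,v14,v13) [--+] → (-0.890658, -1.18995, 0.5544)–(-1.1023, -1.1023, 0.5544)  len=0.2291
  (v13,v14,v15) [+-+] → (-0.890658, -1.18995, 0.5544)–(0, -1.5588, 0.5544)  len=0.9640
  (v14,v16,v15) [--+] → (0.211642, -1.47115, 0.5544)–(0, -1.5588, 0.5544)  len=0.2291
  (v15,v16,v17) [+-+] → (0.211642, -1.47115, 0.5544)–(1.1023, -1.1023, 0.5544)  len=0.9640
  (v16,v1,v17) [--+] → (1.18995, -0.890658, 0.5544)–(1.1023, -1.1023, 0.5544)  len=0.2291
  (v17,v1,v2) [+-+] → (1.18995, -0.890658, 0.5544)–(1.5588, 0, 0.5544)  len=0.9640

Chained into 1 loop(s):
  loop 1: 16 segments, perimeter = 9.5447
Total perimeter = 9.545

loops=1 perimeter=9.545


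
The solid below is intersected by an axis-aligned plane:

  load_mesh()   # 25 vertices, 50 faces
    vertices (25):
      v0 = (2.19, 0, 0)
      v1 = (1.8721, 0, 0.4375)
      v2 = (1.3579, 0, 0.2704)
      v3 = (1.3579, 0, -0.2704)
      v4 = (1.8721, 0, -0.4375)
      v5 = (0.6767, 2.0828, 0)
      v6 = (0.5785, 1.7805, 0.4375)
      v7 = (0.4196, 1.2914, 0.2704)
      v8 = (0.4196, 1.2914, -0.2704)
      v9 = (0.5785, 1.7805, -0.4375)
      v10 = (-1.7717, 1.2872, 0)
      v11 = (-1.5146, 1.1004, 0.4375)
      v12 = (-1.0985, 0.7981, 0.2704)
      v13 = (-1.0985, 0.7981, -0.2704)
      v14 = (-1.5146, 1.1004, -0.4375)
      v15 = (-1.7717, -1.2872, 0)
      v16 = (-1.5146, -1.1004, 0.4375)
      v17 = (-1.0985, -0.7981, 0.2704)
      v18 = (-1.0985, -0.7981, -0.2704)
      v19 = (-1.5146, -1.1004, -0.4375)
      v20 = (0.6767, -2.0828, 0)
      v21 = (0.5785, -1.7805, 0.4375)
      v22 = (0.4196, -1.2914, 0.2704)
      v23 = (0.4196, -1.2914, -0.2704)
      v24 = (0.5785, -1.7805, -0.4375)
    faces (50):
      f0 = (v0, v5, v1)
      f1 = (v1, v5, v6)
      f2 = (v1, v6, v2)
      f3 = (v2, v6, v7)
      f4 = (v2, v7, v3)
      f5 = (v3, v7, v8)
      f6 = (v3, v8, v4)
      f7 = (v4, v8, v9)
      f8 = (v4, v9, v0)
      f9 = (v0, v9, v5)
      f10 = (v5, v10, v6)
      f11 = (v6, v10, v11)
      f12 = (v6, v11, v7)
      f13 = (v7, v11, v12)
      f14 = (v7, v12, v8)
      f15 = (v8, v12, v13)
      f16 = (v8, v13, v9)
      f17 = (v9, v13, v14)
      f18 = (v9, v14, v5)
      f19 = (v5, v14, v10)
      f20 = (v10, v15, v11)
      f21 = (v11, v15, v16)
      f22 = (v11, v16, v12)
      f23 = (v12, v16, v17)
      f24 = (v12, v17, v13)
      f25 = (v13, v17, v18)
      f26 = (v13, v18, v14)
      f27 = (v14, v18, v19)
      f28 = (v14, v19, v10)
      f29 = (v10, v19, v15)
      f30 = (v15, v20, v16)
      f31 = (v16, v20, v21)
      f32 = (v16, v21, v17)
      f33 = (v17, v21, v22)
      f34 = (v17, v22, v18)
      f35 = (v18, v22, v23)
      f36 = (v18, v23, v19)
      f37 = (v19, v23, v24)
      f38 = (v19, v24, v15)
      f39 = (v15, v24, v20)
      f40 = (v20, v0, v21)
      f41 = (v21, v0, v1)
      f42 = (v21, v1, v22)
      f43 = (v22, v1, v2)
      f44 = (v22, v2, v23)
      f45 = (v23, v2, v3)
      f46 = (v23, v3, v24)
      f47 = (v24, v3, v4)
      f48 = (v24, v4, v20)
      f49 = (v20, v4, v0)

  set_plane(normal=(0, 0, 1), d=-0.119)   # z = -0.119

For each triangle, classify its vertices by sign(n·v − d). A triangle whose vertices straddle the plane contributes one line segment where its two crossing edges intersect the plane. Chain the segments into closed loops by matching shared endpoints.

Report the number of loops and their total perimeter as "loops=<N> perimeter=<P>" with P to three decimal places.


loops=2 perimeter=20.345

Straddling triangles (20 of 50):
  (v2,v7,v3) [++-] → (1.09522, 0.361535, -0.119)–(1.3579, 0, -0.119)  len=0.4469
  (v3,v7,v8) [-+-] → (1.09522, 0.361535, -0.119)–(0.4196, 1.2914, -0.119)  len=1.1494
  (v4,v9,v0) [--+] → (1.75167, 0.484296, -0.119)–(2.10353, 0, -0.119)  len=0.5986
  (v0,v9,v5) [+-+] → (1.75167, 0.484296, -0.119)–(0.64999, 2.00057, -0.119)  len=1.8742
  (v7,v12,v8) [++-] → (-0.00540063, 1.1533, -0.119)–(0.4196, 1.2914, -0.119)  len=0.4469
  (v8,v12,v13) [-+-] → (-0.00540063, 1.1533, -0.119)–(-1.0985, 0.7981, -0.119)  len=1.1494
  (v9,v14,v5) [--+] → (0.0806664, 1.81559, -0.119)–(0.64999, 2.00057, -0.119)  len=0.5986
  (v5,v14,v10) [+-+] → (0.0806664, 1.81559, -0.119)–(-1.70177, 1.23639, -0.119)  len=1.8742
  (v12,v17,v13) [++-] → (-1.0985, 0.351235, -0.119)–(-1.0985, 0.7981, -0.119)  len=0.4469
  (v13,v17,v18) [-+-] → (-1.0985, 0.351235, -0.119)–(-1.0985, -0.7981, -0.119)  len=1.1493
  (v14,v19,v10) [--+] → (-1.70177, 0.637773, -0.119)–(-1.70177, 1.23639, -0.119)  len=0.5986
  (v10,v19,v15) [+-+] → (-1.70177, 0.637773, -0.119)–(-1.70177, -1.23639, -0.119)  len=1.8742
  (v17,v22,v18) [++-] → (-0.673499, -0.936202, -0.119)–(-1.0985, -0.7981, -0.119)  len=0.4469
  (v18,v22,v23) [-+-] → (-0.673499, -0.936202, -0.119)–(0.4196, -1.2914, -0.119)  len=1.1494
  (v19,v24,v15) [--+] → (-1.13245, -1.42138, -0.119)–(-1.70177, -1.23639, -0.119)  len=0.5986
  (v15,v24,v20) [+-+] → (-1.13245, -1.42138, -0.119)–(0.64999, -2.00057, -0.119)  len=1.8742
  (v22,v2,v23) [++-] → (0.682282, -0.929865, -0.119)–(0.4196, -1.2914, -0.119)  len=0.4469
  (v23,v2,v3) [-+-] → (0.682282, -0.929865, -0.119)–(1.3579, 0, -0.119)  len=1.1494
  (v24,v4,v20) [--+] → (1.00185, -1.51628, -0.119)–(0.64999, -2.00057, -0.119)  len=0.5986
  (v20,v4,v0) [+-+] → (1.00185, -1.51628, -0.119)–(2.10353, 0, -0.119)  len=1.8742

Chained into 2 loop(s):
  loop 1: 10 segments, perimeter = 7.9812
  loop 2: 10 segments, perimeter = 12.3641
Total perimeter = 20.345


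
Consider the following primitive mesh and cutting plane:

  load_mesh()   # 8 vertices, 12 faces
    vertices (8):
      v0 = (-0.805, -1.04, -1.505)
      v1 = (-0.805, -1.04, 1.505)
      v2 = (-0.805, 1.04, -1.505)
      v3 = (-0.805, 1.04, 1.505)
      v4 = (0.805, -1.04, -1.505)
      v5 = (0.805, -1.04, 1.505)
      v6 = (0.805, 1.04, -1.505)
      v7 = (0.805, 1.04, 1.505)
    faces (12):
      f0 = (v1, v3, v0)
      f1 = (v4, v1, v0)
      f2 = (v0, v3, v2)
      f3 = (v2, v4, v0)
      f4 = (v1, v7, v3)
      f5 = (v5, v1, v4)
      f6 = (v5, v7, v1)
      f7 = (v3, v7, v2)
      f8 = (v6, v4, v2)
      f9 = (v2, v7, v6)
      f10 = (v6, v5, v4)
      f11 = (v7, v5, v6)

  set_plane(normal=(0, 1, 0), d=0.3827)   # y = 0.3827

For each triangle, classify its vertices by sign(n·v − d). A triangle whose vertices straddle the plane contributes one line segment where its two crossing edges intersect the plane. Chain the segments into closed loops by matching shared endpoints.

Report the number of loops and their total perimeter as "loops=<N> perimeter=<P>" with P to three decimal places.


loops=1 perimeter=9.240

Straddling triangles (8 of 12):
  (v1,v3,v0) [-+-] → (-0.805, 0.3827, 1.505)–(-0.805, 0.3827, 0.553811)  len=0.9512
  (v0,v3,v2) [-++] → (-0.805, 0.3827, 0.553811)–(-0.805, 0.3827, -1.505)  len=2.0588
  (v2,v4,v0) [+--] → (-0.296225, 0.3827, -1.505)–(-0.805, 0.3827, -1.505)  len=0.5088
  (v1,v7,v3) [-++] → (0.296225, 0.3827, 1.505)–(-0.805, 0.3827, 1.505)  len=1.1012
  (v5,v7,v1) [-+-] → (0.805, 0.3827, 1.505)–(0.296225, 0.3827, 1.505)  len=0.5088
  (v6,v4,v2) [+-+] → (0.805, 0.3827, -1.505)–(-0.296225, 0.3827, -1.505)  len=1.1012
  (v6,v5,v4) [+--] → (0.805, 0.3827, -0.553811)–(0.805, 0.3827, -1.505)  len=0.9512
  (v7,v5,v6) [+-+] → (0.805, 0.3827, 1.505)–(0.805, 0.3827, -0.553811)  len=2.0588

Chained into 1 loop(s):
  loop 1: 8 segments, perimeter = 9.2400
Total perimeter = 9.240


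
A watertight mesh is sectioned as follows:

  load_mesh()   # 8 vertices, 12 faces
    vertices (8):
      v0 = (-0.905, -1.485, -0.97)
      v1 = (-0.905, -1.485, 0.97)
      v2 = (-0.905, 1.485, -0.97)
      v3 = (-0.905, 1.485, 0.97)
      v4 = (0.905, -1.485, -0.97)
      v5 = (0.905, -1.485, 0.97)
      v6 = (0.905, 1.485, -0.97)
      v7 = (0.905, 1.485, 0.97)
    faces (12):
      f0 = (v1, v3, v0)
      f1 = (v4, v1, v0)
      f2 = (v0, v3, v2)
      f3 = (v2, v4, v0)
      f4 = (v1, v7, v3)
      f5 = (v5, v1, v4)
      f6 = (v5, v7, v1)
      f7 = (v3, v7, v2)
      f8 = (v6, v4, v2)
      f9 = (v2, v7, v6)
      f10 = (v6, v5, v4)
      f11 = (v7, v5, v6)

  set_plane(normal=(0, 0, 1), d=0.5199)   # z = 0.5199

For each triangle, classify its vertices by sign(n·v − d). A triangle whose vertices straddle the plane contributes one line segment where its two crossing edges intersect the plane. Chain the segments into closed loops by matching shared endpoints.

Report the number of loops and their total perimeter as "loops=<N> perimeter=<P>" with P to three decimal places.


Straddling triangles (8 of 12):
  (v1,v3,v0) [++-] → (-0.905, 0.795929, 0.5199)–(-0.905, -1.485, 0.5199)  len=2.2809
  (v4,v1,v0) [-+-] → (-0.485061, -1.485, 0.5199)–(-0.905, -1.485, 0.5199)  len=0.4199
  (v0,v3,v2) [-+-] → (-0.905, 0.795929, 0.5199)–(-0.905, 1.485, 0.5199)  len=0.6891
  (v5,v1,v4) [++-] → (-0.485061, -1.485, 0.5199)–(0.905, -1.485, 0.5199)  len=1.3901
  (v3,v7,v2) [++-] → (0.485061, 1.485, 0.5199)–(-0.905, 1.485, 0.5199)  len=1.3901
  (v2,v7,v6) [-+-] → (0.485061, 1.485, 0.5199)–(0.905, 1.485, 0.5199)  len=0.4199
  (v6,v5,v4) [-+-] → (0.905, -0.795929, 0.5199)–(0.905, -1.485, 0.5199)  len=0.6891
  (v7,v5,v6) [++-] → (0.905, -0.795929, 0.5199)–(0.905, 1.485, 0.5199)  len=2.2809

Chained into 1 loop(s):
  loop 1: 8 segments, perimeter = 9.5600
Total perimeter = 9.560

loops=1 perimeter=9.560


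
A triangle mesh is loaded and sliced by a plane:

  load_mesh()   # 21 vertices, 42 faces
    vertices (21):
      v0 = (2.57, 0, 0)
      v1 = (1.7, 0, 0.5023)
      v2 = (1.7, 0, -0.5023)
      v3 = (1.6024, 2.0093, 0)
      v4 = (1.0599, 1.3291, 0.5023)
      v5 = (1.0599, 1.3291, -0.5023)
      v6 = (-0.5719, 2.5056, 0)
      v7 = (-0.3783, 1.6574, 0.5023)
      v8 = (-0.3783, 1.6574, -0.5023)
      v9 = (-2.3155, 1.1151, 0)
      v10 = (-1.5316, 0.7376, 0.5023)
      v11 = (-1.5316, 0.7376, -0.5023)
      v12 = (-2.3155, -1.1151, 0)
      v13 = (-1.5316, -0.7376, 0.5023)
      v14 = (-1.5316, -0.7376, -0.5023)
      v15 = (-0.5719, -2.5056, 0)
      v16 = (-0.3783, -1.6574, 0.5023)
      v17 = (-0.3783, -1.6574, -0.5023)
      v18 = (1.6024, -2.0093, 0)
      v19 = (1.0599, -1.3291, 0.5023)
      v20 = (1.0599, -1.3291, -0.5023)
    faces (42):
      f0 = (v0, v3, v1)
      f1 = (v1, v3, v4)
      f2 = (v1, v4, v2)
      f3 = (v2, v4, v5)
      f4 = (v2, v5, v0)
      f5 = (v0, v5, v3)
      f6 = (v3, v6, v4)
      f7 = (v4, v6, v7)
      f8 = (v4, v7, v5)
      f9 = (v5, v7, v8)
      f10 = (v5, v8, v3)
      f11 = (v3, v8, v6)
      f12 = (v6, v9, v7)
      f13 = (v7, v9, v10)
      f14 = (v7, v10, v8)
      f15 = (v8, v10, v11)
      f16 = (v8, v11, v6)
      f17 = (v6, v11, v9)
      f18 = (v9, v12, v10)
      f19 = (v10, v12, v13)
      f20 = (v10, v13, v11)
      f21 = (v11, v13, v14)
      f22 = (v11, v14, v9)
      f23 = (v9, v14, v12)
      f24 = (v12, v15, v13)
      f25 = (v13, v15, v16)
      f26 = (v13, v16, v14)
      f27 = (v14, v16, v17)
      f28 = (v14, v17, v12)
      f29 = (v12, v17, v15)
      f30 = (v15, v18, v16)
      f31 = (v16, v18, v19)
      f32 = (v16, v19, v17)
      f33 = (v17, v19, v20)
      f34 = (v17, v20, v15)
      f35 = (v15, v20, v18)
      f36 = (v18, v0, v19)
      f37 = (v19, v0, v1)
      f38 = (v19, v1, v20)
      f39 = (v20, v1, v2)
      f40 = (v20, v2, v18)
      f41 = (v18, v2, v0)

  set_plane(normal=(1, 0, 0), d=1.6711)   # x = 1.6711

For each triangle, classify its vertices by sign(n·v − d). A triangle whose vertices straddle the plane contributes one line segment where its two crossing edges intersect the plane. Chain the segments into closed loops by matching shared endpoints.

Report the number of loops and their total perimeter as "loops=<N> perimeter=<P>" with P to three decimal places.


loops=2 perimeter=9.510

Straddling triangles (12 of 42):
  (v0,v3,v1) [+-+] → (1.6711, 1.86664, 0)–(1.6711, 0.594967, 0.353566)  len=1.3199
  (v1,v3,v4) [+--] → (1.6711, 0.594967, 0.353566)–(1.6711, 0.0600078, 0.5023)  len=0.5553
  (v1,v4,v2) [+-+] → (1.6711, 0.0600078, 0.5023)–(1.6711, 0.0600078, -0.456943)  len=0.9592
  (v2,v4,v5) [+--] → (1.6711, 0.0600078, -0.456943)–(1.6711, 0.0600078, -0.5023)  len=0.0454
  (v2,v5,v0) [+-+] → (1.6711, 0.0600078, -0.5023)–(1.6711, 0.791158, -0.298998)  len=0.7589
  (v0,v5,v3) [+--] → (1.6711, 0.791158, -0.298998)–(1.6711, 1.86664, 0)  len=1.1163
  (v18,v0,v19) [-+-] → (1.6711, -1.86664, 0)–(1.6711, -0.791158, 0.298998)  len=1.1163
  (v19,v0,v1) [-++] → (1.6711, -0.791158, 0.298998)–(1.6711, -0.0600078, 0.5023)  len=0.7589
  (v19,v1,v20) [-+-] → (1.6711, -0.0600078, 0.5023)–(1.6711, -0.0600078, 0.456943)  len=0.0454
  (v20,v1,v2) [-++] → (1.6711, -0.0600078, 0.456943)–(1.6711, -0.0600078, -0.5023)  len=0.9592
  (v20,v2,v18) [-+-] → (1.6711, -0.0600078, -0.5023)–(1.6711, -0.594967, -0.353566)  len=0.5553
  (v18,v2,v0) [-++] → (1.6711, -0.594967, -0.353566)–(1.6711, -1.86664, 0)  len=1.3199

Chained into 2 loop(s):
  loop 1: 6 segments, perimeter = 4.7549
  loop 2: 6 segments, perimeter = 4.7549
Total perimeter = 9.510


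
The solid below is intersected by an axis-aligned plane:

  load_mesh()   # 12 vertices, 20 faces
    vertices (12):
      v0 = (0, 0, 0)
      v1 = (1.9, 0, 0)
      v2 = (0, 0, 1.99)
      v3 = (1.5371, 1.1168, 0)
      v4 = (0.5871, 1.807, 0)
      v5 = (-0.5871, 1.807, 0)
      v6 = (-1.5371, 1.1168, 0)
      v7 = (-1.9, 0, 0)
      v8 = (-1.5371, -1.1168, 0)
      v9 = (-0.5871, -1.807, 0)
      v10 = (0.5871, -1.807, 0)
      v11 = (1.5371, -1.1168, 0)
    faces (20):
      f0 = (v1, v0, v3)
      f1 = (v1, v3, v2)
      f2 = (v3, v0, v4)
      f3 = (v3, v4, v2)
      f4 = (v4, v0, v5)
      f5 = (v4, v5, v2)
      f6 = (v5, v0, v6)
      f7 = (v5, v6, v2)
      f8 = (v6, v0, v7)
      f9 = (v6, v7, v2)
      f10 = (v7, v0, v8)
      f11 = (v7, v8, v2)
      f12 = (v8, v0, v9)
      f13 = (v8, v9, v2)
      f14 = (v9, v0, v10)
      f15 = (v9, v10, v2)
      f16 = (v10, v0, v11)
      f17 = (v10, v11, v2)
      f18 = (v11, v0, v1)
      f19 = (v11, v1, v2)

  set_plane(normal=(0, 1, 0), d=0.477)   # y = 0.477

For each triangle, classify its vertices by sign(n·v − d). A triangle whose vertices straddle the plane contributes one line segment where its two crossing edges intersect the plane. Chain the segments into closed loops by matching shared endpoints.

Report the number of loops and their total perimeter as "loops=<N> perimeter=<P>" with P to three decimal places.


Straddling triangles (10 of 20):
  (v1,v0,v3) [--+] → (0.656516, 0.477, 0)–(1.745, 0.477, 0)  len=1.0885
  (v1,v3,v2) [-+-] → (1.745, 0.477, 0)–(0.656516, 0.477, 1.14004)  len=1.5762
  (v3,v0,v4) [+-+] → (0.656516, 0.477, 0)–(0.154979, 0.477, 0)  len=0.5015
  (v3,v4,v2) [++-] → (0.154979, 0.477, 1.46469)–(0.656516, 0.477, 1.14004)  len=0.5974
  (v4,v0,v5) [+-+] → (0.154979, 0.477, 0)–(-0.154979, 0.477, 0)  len=0.3100
  (v4,v5,v2) [++-] → (-0.154979, 0.477, 1.46469)–(0.154979, 0.477, 1.46469)  len=0.3100
  (v5,v0,v6) [+-+] → (-0.154979, 0.477, 0)–(-0.656516, 0.477, 0)  len=0.5015
  (v5,v6,v2) [++-] → (-0.656516, 0.477, 1.14004)–(-0.154979, 0.477, 1.46469)  len=0.5974
  (v6,v0,v7) [+--] → (-0.656516, 0.477, 0)–(-1.745, 0.477, 0)  len=1.0885
  (v6,v7,v2) [+--] → (-1.745, 0.477, 0)–(-0.656516, 0.477, 1.14004)  len=1.5762

Chained into 1 loop(s):
  loop 1: 10 segments, perimeter = 8.1473
Total perimeter = 8.147

loops=1 perimeter=8.147


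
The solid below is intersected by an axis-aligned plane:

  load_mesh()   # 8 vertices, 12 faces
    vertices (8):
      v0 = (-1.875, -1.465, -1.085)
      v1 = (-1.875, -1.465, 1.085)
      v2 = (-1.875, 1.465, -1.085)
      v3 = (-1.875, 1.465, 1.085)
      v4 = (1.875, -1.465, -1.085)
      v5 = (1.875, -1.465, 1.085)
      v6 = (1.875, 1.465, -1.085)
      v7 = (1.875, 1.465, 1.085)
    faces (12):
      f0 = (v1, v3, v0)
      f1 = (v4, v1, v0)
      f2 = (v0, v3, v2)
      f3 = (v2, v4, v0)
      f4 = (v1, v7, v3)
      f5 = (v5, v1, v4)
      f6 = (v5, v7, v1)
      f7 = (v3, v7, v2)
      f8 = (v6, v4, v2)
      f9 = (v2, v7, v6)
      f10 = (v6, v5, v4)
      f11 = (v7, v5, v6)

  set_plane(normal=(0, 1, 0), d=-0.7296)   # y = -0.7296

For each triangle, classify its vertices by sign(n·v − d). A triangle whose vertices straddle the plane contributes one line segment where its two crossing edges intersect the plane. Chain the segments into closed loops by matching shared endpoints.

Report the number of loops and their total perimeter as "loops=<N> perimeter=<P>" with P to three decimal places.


loops=1 perimeter=11.840

Straddling triangles (8 of 12):
  (v1,v3,v0) [-+-] → (-1.875, -0.7296, 1.085)–(-1.875, -0.7296, -0.540352)  len=1.6254
  (v0,v3,v2) [-++] → (-1.875, -0.7296, -0.540352)–(-1.875, -0.7296, -1.085)  len=0.5446
  (v2,v4,v0) [+--] → (0.933788, -0.7296, -1.085)–(-1.875, -0.7296, -1.085)  len=2.8088
  (v1,v7,v3) [-++] → (-0.933788, -0.7296, 1.085)–(-1.875, -0.7296, 1.085)  len=0.9412
  (v5,v7,v1) [-+-] → (1.875, -0.7296, 1.085)–(-0.933788, -0.7296, 1.085)  len=2.8088
  (v6,v4,v2) [+-+] → (1.875, -0.7296, -1.085)–(0.933788, -0.7296, -1.085)  len=0.9412
  (v6,v5,v4) [+--] → (1.875, -0.7296, 0.540352)–(1.875, -0.7296, -1.085)  len=1.6254
  (v7,v5,v6) [+-+] → (1.875, -0.7296, 1.085)–(1.875, -0.7296, 0.540352)  len=0.5446

Chained into 1 loop(s):
  loop 1: 8 segments, perimeter = 11.8400
Total perimeter = 11.840


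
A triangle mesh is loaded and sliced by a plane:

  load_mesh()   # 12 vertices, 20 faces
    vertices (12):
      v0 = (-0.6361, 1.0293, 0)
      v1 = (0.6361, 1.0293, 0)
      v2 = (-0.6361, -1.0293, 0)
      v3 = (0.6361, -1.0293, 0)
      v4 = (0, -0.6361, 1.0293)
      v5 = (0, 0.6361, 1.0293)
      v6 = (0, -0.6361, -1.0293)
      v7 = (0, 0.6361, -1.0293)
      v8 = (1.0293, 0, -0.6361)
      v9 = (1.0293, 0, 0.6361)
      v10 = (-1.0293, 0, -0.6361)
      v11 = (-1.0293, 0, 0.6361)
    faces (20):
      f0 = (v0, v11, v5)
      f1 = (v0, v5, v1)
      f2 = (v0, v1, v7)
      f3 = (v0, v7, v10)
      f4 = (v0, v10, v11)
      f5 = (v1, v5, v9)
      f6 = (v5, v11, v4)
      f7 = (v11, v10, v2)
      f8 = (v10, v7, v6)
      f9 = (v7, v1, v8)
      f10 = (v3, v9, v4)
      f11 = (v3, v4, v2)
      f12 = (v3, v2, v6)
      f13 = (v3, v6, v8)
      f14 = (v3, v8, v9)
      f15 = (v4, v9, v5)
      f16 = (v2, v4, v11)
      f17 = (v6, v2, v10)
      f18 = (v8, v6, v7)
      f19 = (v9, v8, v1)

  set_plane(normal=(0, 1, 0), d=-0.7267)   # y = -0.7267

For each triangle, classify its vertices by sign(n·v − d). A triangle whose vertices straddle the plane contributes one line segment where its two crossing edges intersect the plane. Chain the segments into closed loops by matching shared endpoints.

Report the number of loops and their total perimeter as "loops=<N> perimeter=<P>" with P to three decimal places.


Straddling triangles (8 of 20):
  (v11,v10,v2) [++-] → (-0.751695, -0.7267, -0.187005)–(-0.751695, -0.7267, 0.187005)  len=0.3740
  (v3,v9,v4) [-++] → (0.751695, -0.7267, 0.187005)–(0.146568, -0.7267, 0.792132)  len=0.8558
  (v3,v4,v2) [-+-] → (0.146568, -0.7267, 0.792132)–(-0.146568, -0.7267, 0.792132)  len=0.2931
  (v3,v2,v6) [--+] → (-0.146568, -0.7267, -0.792132)–(0.146568, -0.7267, -0.792132)  len=0.2931
  (v3,v6,v8) [-++] → (0.146568, -0.7267, -0.792132)–(0.751695, -0.7267, -0.187005)  len=0.8558
  (v3,v8,v9) [-++] → (0.751695, -0.7267, -0.187005)–(0.751695, -0.7267, 0.187005)  len=0.3740
  (v2,v4,v11) [-++] → (-0.146568, -0.7267, 0.792132)–(-0.751695, -0.7267, 0.187005)  len=0.8558
  (v6,v2,v10) [+-+] → (-0.146568, -0.7267, -0.792132)–(-0.751695, -0.7267, -0.187005)  len=0.8558

Chained into 1 loop(s):
  loop 1: 8 segments, perimeter = 4.7574
Total perimeter = 4.757

loops=1 perimeter=4.757


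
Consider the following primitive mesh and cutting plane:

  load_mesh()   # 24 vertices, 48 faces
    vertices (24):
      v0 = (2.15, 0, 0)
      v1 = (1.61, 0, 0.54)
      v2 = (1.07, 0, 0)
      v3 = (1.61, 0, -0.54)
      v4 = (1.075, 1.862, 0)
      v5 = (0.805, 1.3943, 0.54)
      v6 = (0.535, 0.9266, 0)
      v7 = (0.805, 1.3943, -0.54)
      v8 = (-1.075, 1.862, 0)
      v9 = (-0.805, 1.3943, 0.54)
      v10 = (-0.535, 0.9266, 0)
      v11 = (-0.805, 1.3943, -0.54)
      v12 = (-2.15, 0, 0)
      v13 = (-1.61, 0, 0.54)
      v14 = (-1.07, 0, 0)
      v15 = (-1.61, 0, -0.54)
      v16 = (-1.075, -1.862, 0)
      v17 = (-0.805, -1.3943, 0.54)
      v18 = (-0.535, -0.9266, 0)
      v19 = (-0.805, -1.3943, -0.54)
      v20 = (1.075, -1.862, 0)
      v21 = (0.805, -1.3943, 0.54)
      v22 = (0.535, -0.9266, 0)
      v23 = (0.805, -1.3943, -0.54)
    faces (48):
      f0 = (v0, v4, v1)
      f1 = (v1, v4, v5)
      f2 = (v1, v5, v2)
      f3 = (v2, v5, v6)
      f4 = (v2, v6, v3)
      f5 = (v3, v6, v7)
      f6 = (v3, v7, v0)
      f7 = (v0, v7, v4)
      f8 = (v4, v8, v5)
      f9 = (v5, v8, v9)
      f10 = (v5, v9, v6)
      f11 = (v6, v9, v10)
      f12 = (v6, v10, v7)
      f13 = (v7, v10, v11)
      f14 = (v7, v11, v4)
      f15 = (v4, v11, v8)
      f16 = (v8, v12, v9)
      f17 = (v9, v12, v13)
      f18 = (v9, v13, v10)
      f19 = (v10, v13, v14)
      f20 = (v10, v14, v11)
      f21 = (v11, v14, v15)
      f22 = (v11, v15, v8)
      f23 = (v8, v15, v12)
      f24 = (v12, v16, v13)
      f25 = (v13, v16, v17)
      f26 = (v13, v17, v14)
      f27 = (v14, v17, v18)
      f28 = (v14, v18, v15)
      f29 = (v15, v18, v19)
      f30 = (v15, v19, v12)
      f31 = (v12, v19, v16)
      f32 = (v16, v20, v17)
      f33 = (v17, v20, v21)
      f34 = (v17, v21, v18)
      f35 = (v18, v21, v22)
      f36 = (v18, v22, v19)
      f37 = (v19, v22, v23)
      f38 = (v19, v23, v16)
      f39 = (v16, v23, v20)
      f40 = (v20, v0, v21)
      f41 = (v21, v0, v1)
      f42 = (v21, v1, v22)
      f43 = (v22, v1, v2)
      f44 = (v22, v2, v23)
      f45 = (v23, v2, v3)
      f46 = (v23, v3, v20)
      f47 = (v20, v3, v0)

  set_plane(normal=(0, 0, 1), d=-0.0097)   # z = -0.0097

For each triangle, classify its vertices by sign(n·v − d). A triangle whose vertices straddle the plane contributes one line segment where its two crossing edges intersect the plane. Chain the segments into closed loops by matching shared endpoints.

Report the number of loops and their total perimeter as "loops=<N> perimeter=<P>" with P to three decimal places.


Straddling triangles (24 of 48):
  (v2,v6,v3) [++-] → (0.55431, 0.909956, -0.0097)–(1.0797, 0, -0.0097)  len=1.0507
  (v3,v6,v7) [-+-] → (0.55431, 0.909956, -0.0097)–(0.53985, 0.935001, -0.0097)  len=0.0289
  (v3,v7,v0) [--+] → (2.12584, 0.0250458, -0.0097)–(2.1403, 0, -0.0097)  len=0.0289
  (v0,v7,v4) [+-+] → (2.12584, 0.0250458, -0.0097)–(1.07015, 1.8536, -0.0097)  len=2.1114
  (v6,v10,v7) [++-] → (-0.51093, 0.935001, -0.0097)–(0.53985, 0.935001, -0.0097)  len=1.0508
  (v7,v10,v11) [-+-] → (-0.51093, 0.935001, -0.0097)–(-0.53985, 0.935001, -0.0097)  len=0.0289
  (v7,v11,v4) [--+] → (1.04123, 1.8536, -0.0097)–(1.07015, 1.8536, -0.0097)  len=0.0289
  (v4,v11,v8) [+-+] → (1.04123, 1.8536, -0.0097)–(-1.07015, 1.8536, -0.0097)  len=2.1114
  (v10,v14,v11) [++-] → (-1.06524, 0.0250458, -0.0097)–(-0.53985, 0.935001, -0.0097)  len=1.0507
  (v11,v14,v15) [-+-] → (-1.06524, 0.0250458, -0.0097)–(-1.0797, 0, -0.0097)  len=0.0289
  (v11,v15,v8) [--+] → (-1.08461, 1.82855, -0.0097)–(-1.07015, 1.8536, -0.0097)  len=0.0289
  (v8,v15,v12) [+-+] → (-1.08461, 1.82855, -0.0097)–(-2.1403, 0, -0.0097)  len=2.1114
  (v14,v18,v15) [++-] → (-0.55431, -0.909956, -0.0097)–(-1.0797, 0, -0.0097)  len=1.0507
  (v15,v18,v19) [-+-] → (-0.55431, -0.909956, -0.0097)–(-0.53985, -0.935001, -0.0097)  len=0.0289
  (v15,v19,v12) [--+] → (-2.12584, -0.0250458, -0.0097)–(-2.1403, 0, -0.0097)  len=0.0289
  (v12,v19,v16) [+-+] → (-2.12584, -0.0250458, -0.0097)–(-1.07015, -1.8536, -0.0097)  len=2.1114
  (v18,v22,v19) [++-] → (0.51093, -0.935001, -0.0097)–(-0.53985, -0.935001, -0.0097)  len=1.0508
  (v19,v22,v23) [-+-] → (0.51093, -0.935001, -0.0097)–(0.53985, -0.935001, -0.0097)  len=0.0289
  (v19,v23,v16) [--+] → (-1.04123, -1.8536, -0.0097)–(-1.07015, -1.8536, -0.0097)  len=0.0289
  (v16,v23,v20) [+-+] → (-1.04123, -1.8536, -0.0097)–(1.07015, -1.8536, -0.0097)  len=2.1114
  (v22,v2,v23) [++-] → (1.06524, -0.0250458, -0.0097)–(0.53985, -0.935001, -0.0097)  len=1.0507
  (v23,v2,v3) [-+-] → (1.06524, -0.0250458, -0.0097)–(1.0797, 0, -0.0097)  len=0.0289
  (v23,v3,v20) [--+] → (1.08461, -1.82855, -0.0097)–(1.07015, -1.8536, -0.0097)  len=0.0289
  (v20,v3,v0) [+-+] → (1.08461, -1.82855, -0.0097)–(2.1403, 0, -0.0097)  len=2.1114

Chained into 2 loop(s):
  loop 1: 12 segments, perimeter = 6.4780
  loop 2: 12 segments, perimeter = 12.8420
Total perimeter = 19.320

loops=2 perimeter=19.320


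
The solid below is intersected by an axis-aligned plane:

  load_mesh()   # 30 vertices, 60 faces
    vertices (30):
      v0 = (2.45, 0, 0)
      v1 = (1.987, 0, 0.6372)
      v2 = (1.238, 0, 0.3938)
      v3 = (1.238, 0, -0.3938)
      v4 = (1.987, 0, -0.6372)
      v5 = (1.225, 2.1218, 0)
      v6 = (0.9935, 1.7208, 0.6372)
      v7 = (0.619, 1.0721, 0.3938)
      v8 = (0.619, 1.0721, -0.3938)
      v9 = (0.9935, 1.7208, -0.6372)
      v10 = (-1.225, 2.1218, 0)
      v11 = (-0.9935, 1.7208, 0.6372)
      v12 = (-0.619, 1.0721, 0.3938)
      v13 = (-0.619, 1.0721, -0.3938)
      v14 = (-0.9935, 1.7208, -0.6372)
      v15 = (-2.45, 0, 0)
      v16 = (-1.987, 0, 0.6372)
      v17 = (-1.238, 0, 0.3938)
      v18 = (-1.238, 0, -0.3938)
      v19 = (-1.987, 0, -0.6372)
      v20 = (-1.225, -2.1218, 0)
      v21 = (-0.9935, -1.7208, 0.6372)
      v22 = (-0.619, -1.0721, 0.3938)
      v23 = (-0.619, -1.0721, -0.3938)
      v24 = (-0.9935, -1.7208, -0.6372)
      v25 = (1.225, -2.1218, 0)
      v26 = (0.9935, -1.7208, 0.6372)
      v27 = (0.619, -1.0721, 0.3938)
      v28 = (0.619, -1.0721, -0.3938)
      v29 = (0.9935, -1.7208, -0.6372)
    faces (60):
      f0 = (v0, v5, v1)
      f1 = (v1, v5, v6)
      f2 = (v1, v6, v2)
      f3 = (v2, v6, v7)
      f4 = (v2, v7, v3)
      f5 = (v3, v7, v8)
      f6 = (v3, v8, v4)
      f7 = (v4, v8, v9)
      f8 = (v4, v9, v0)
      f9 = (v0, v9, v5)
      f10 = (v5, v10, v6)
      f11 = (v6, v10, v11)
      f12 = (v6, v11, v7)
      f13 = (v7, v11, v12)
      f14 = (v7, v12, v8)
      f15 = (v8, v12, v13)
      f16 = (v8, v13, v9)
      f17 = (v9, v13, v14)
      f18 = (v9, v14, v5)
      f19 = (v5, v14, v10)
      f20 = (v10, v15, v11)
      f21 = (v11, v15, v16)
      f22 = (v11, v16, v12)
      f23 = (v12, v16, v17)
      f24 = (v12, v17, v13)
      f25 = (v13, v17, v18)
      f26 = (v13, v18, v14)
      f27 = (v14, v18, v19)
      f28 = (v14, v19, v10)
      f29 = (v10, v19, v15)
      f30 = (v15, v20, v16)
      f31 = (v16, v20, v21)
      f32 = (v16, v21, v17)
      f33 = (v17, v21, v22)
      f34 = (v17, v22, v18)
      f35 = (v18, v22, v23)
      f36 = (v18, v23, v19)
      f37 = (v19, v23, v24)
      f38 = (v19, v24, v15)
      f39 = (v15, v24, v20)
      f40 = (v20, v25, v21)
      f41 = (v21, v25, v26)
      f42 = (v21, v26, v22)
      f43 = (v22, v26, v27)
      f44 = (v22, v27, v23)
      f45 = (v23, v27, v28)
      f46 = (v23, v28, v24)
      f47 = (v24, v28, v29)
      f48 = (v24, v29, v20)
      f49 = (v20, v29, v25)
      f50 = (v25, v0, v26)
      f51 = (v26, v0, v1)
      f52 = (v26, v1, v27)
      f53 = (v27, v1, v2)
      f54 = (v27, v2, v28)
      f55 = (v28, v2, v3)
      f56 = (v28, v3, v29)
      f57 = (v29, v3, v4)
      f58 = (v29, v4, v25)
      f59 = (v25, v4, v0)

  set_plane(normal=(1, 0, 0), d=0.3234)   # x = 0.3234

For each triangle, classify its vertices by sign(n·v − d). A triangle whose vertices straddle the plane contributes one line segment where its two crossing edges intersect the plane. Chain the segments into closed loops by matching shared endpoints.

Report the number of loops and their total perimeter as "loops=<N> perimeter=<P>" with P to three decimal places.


loops=2 perimeter=7.358

Straddling triangles (20 of 60):
  (v5,v10,v6) [+-+] → (0.3234, 2.1218, 0)–(0.3234, 1.84192, 0.444733)  len=0.5255
  (v6,v10,v11) [+--] → (0.3234, 1.84192, 0.444733)–(0.3234, 1.7208, 0.6372)  len=0.2274
  (v6,v11,v7) [+-+] → (0.3234, 1.7208, 0.6372)–(0.3234, 1.19102, 0.43842)  len=0.5658
  (v7,v11,v12) [+--] → (0.3234, 1.19102, 0.43842)–(0.3234, 1.0721, 0.3938)  len=0.1270
  (v7,v12,v8) [+-+] → (0.3234, 1.0721, 0.3938)–(0.3234, 1.0721, -0.205743)  len=0.5995
  (v8,v12,v13) [+--] → (0.3234, 1.0721, -0.205743)–(0.3234, 1.0721, -0.3938)  len=0.1881
  (v8,v13,v9) [+-+] → (0.3234, 1.0721, -0.3938)–(0.3234, 1.45122, -0.536051)  len=0.4049
  (v9,v13,v14) [+--] → (0.3234, 1.45122, -0.536051)–(0.3234, 1.7208, -0.6372)  len=0.2879
  (v9,v14,v5) [+-+] → (0.3234, 1.7208, -0.6372)–(0.3234, 1.95883, -0.258959)  len=0.4469
  (v5,v14,v10) [+--] → (0.3234, 1.95883, -0.258959)–(0.3234, 2.1218, 0)  len=0.3060
  (v20,v25,v21) [-+-] → (0.3234, -2.1218, 0)–(0.3234, -1.95883, 0.258959)  len=0.3060
  (v21,v25,v26) [-++] → (0.3234, -1.95883, 0.258959)–(0.3234, -1.7208, 0.6372)  len=0.4469
  (v21,v26,v22) [-+-] → (0.3234, -1.7208, 0.6372)–(0.3234, -1.45122, 0.536051)  len=0.2879
  (v22,v26,v27) [-++] → (0.3234, -1.45122, 0.536051)–(0.3234, -1.0721, 0.3938)  len=0.4049
  (v22,v27,v23) [-+-] → (0.3234, -1.0721, 0.3938)–(0.3234, -1.0721, 0.205743)  len=0.1881
  (v23,v27,v28) [-++] → (0.3234, -1.0721, 0.205743)–(0.3234, -1.0721, -0.3938)  len=0.5995
  (v23,v28,v24) [-+-] → (0.3234, -1.0721, -0.3938)–(0.3234, -1.19102, -0.43842)  len=0.1270
  (v24,v28,v29) [-++] → (0.3234, -1.19102, -0.43842)–(0.3234, -1.7208, -0.6372)  len=0.5658
  (v24,v29,v20) [-+-] → (0.3234, -1.7208, -0.6372)–(0.3234, -1.84192, -0.444733)  len=0.2274
  (v20,v29,v25) [-++] → (0.3234, -1.84192, -0.444733)–(0.3234, -2.1218, 0)  len=0.5255

Chained into 2 loop(s):
  loop 1: 10 segments, perimeter = 3.6791
  loop 2: 10 segments, perimeter = 3.6791
Total perimeter = 7.358


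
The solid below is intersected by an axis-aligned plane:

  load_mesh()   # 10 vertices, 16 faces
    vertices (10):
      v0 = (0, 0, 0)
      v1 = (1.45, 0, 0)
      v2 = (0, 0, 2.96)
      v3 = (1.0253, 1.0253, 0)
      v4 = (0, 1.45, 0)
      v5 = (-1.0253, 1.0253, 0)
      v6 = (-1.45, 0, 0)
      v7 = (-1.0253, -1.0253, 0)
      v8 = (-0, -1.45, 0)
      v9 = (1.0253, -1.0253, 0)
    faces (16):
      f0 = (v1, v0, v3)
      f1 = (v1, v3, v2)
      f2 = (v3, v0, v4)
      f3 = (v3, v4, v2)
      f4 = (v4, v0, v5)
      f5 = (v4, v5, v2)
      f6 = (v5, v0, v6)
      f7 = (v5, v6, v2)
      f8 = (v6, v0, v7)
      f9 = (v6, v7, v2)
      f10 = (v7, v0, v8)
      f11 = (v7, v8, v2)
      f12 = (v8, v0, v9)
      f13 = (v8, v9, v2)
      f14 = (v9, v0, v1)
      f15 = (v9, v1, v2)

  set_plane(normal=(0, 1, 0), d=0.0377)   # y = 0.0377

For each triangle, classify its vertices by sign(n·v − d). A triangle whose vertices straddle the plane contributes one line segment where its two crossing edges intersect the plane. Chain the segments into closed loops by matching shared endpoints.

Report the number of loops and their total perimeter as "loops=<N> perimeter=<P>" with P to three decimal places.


loops=1 perimeter=9.317

Straddling triangles (8 of 16):
  (v1,v0,v3) [--+] → (0.0377, 0.0377, 0)–(1.43438, 0.0377, 0)  len=1.3967
  (v1,v3,v2) [-+-] → (1.43438, 0.0377, 0)–(0.0377, 0.0377, 2.85116)  len=3.1749
  (v3,v0,v4) [+-+] → (0.0377, 0.0377, 0)–(0, 0.0377, 0)  len=0.0377
  (v3,v4,v2) [++-] → (0, 0.0377, 2.88304)–(0.0377, 0.0377, 2.85116)  len=0.0494
  (v4,v0,v5) [+-+] → (0, 0.0377, 0)–(-0.0377, 0.0377, 0)  len=0.0377
  (v4,v5,v2) [++-] → (-0.0377, 0.0377, 2.85116)–(0, 0.0377, 2.88304)  len=0.0494
  (v5,v0,v6) [+--] → (-0.0377, 0.0377, 0)–(-1.43438, 0.0377, 0)  len=1.3967
  (v5,v6,v2) [+--] → (-1.43438, 0.0377, 0)–(-0.0377, 0.0377, 2.85116)  len=3.1749

Chained into 1 loop(s):
  loop 1: 8 segments, perimeter = 9.3173
Total perimeter = 9.317
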